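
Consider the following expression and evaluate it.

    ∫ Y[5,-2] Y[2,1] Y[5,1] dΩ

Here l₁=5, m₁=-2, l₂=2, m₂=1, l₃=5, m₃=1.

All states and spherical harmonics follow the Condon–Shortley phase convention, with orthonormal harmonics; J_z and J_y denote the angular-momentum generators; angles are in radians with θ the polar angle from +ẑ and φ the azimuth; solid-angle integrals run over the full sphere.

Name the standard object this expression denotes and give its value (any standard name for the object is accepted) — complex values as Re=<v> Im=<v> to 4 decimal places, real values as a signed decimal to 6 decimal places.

This is a Gaunt coefficient — the integral of a triple product of spherical harmonics over the sphere.
Checks pass: Σm=0; 12 even; l₃=5∈[3,7].
(2·5+1)(2·2+1)(2·5+1) = 605
Δ: 2! 8! 2! / 13! → 1/38610
sum: t=0:+1/2880 t=1:−1/576 t=2:+1/2880 = -1/960
3j²(5 2 5; 0 0 0) = Δ·Π!·Σ² = 10/429  (sign +1)
sum: t=1:−1/2880 t=2:+1/1440 = 1/2880
3j²(5 2 5; -2 1 1) = Δ·Π!·Σ² = 7/715  (sign +1)
combine: 4πI² = 605·10/429·7/715 = 70/507
take √, sign +1: I = 0.10481902

Gaunt coefficient, +0.104819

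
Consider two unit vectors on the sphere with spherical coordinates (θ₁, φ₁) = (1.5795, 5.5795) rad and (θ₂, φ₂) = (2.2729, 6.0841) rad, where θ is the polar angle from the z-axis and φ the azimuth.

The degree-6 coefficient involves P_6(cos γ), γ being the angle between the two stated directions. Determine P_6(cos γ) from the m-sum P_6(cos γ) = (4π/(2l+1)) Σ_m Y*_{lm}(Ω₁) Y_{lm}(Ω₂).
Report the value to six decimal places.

-0.040442

Addition theorem: P_6(cos γ) = (4π/13) Σ_m Y*_{lm}(Ω₁) Y_{lm}(Ω₂), m = −6…6:
  term(m=-6) = -0.045912-0.005256i   from Y*(Ω₁)=-0.227418+0.426081i, Y(Ω₂)=+0.035160+0.088987i
  term(m=-5) = -0.003326-0.002368i   from Y*(Ω₁)=+0.013540-0.005359i, Y(Ω₂)=-0.152562-0.235228i
  term(m=-4) = +0.067100+0.139762i   from Y*(Ω₁)=+0.337560+0.114436i, Y(Ω₂)=+0.304184+0.310915i
  term(m=-3) = -0.000288+0.005047i   from Y*(Ω₁)=-0.008745-0.014580i, Y(Ω₂)=-0.245839-0.167199i
  term(m=-2) = -0.025214+0.040074i   from Y*(Ω₁)=+0.052914-0.320893i, Y(Ω₂)=-0.134190-0.056445i
  term(m=-1) = -0.005646+0.003118i   from Y*(Ω₁)=-0.013663+0.011594i, Y(Ω₂)=+0.352825+0.071185i
  term(m=+0) = -0.015267-0.000000i   from Y*(Ω₁)=-0.317340-0.000000i, Y(Ω₂)=+0.048110+0.000000i
  term(m=+1) = -0.005646-0.003118i   from Y*(Ω₁)=+0.013663+0.011594i, Y(Ω₂)=-0.352825+0.071185i
  term(m=+2) = -0.025214-0.040074i   from Y*(Ω₁)=+0.052914+0.320893i, Y(Ω₂)=-0.134190+0.056445i
  term(m=+3) = -0.000288-0.005047i   from Y*(Ω₁)=+0.008745-0.014580i, Y(Ω₂)=+0.245839-0.167199i
  term(m=+4) = +0.067100-0.139762i   from Y*(Ω₁)=+0.337560-0.114436i, Y(Ω₂)=+0.304184-0.310915i
  term(m=+5) = -0.003326+0.002368i   from Y*(Ω₁)=-0.013540-0.005359i, Y(Ω₂)=+0.152562-0.235228i
  term(m=+6) = -0.045912+0.005256i   from Y*(Ω₁)=-0.227418-0.426081i, Y(Ω₂)=+0.035160-0.088987i
Accumulated sum -0.041837+0.000000i; after 4π/(2l+1) scaling, -0.040442+0.000000i ⇒ P_6 = -0.040442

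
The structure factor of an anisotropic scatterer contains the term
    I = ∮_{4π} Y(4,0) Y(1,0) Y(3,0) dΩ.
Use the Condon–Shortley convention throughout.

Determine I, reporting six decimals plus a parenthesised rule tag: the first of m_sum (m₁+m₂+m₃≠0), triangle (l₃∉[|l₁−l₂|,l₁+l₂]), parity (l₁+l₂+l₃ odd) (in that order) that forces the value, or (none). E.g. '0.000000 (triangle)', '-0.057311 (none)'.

Checks pass: Σm=0; 8 even; l₃=3∈[3,5].
(2·4+1)(2·1+1)(2·3+1) = 189
Δ: 2! 6! 0! / 9! → 1/252
sum: t=1:−1/36 = -1/36
3j²(4 1 3; 0 0 0) = Δ·Π!·Σ² = 4/63  (sign +1)
(m-triple is (0,0,0) — same symbol as above.)
combine: 4πI² = 189·4/63·4/63 = 16/21
take √, sign +1: I = 0.24623252
No selection rule forces the value: the integral is nonzero (none).

0.246233 (none)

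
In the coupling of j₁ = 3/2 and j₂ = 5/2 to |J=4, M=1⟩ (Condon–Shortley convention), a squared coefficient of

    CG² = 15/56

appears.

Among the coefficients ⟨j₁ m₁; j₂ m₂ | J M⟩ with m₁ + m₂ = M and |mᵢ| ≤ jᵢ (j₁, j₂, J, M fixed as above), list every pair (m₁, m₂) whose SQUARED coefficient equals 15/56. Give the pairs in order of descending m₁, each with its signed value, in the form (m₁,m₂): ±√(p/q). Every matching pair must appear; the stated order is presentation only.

(-1/2,3/2): +√(15/56)

Admissible pairs with m₁+m₂ = M = 1: (-3/2,5/2), (-1/2,3/2), (1/2,1/2), (3/2,-1/2)
  (m₁,m₂)=(3/2,-1/2): CG² = 5/28, CG = +√(5/28)
  (m₁,m₂)=(1/2,1/2): CG² = 15/28, CG = +√(15/28)
  (m₁,m₂)=(-1/2,3/2): CG² = 15/56, CG = +√(15/56)   ← matches the target
  (m₁,m₂)=(-3/2,5/2): CG² = 1/56, CG = +√(1/56)
Pairs with CG² = 15/56: (-1/2,3/2): +√(15/56)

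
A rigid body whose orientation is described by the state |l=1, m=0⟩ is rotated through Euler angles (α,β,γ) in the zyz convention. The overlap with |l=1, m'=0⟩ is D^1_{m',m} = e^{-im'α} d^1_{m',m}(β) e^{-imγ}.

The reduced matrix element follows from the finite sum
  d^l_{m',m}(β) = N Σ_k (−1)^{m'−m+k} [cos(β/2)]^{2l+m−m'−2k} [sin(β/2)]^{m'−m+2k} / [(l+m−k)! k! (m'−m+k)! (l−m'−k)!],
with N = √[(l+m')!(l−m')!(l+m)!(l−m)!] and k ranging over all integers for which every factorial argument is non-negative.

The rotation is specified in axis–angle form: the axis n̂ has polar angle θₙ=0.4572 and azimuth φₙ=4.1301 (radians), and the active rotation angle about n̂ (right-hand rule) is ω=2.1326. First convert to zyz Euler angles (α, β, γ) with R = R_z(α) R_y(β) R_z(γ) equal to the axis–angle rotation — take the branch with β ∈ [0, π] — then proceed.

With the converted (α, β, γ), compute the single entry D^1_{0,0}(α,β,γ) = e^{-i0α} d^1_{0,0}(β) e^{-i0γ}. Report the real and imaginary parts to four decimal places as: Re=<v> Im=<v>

Axis–angle → zyz. n̂ = (sinθₙcosφₙ, sinθₙsinφₙ, cosθₙ) = (-0.242763, -0.368691, +0.897292), ω = 2.1326.
R = I cosω + sinω [n̂]ₓ + (1−cosω) n̂n̂ᵀ gives
  R = [-0.442385, -0.622190, -0.645891; +0.896559, -0.324367, -0.301609; -0.021848, -0.712507, +0.701325]
β = atan2(√(R₁₃²+R₂₃²), R₃₃) = 0.793542; α = atan2(R₂₃, R₁₃) mod 2π = 3.578465; γ = atan2(R₃₂, −R₃₁) mod 2π = 4.743043
Split into d^1_{0,0}(β=0.7935) × two z-phases.
With c≡cos(β/2)=0.922314 and s≡sin(β/2)=0.386442, N=[1·1·1·1]^{1/2}=1.000000
k: max(0,(0)−(0))=0 … min(1+(0),1−(0))=1
  k=0: (−1)^0·1.0000/(1)·0.9223^2·0.3864^0 = +0.850662
  k=1: (−1)^1·1.0000/(1)·0.9223^0·0.3864^2 = -0.149338
d^1_{0,0}(0.7935) = +0.850662 -0.149338 = +0.701325
D = (+1.000000+0.000000i)·(+0.701325)·(+1.000000+0.000000i) = +0.701325+0.000000i

Re=0.7013 Im=0.0000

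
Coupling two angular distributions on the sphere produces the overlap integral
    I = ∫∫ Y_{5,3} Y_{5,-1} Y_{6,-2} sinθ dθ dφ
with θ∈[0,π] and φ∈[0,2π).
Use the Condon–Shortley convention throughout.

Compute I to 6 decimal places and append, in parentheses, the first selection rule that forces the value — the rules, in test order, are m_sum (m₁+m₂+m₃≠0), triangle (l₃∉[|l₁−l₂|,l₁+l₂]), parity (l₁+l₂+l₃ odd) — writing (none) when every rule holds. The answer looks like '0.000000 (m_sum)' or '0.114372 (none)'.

Checks pass: Σm=0; 16 even; l₃=6∈[0,10].
(2·5+1)(2·5+1)(2·6+1) = 1573
Δ: 4! 6! 6! / 17! → 1/28588560
sum: t=0:+1/345600 t=1:−1/13824 t=2:+1/5184 t=3:−1/13824 t=4:+1/345600 = 7/129600
3j²(5 5 6; 0 0 0) = Δ·Π!·Σ² = 80/7293  (sign +1)
sum: t=0:+1/55296 t=1:−1/25920 t=2:+1/138240 = -11/829440
3j²(5 5 6; 3 -1 -2) = Δ·Π!·Σ² = 11/1326  (sign -1)
combine: 4πI² = 1573·80/7293·11/1326 = 4840/33813
take √, sign -1: I = -0.10672739
No selection rule forces the value: the integral is nonzero (none).

-0.106727 (none)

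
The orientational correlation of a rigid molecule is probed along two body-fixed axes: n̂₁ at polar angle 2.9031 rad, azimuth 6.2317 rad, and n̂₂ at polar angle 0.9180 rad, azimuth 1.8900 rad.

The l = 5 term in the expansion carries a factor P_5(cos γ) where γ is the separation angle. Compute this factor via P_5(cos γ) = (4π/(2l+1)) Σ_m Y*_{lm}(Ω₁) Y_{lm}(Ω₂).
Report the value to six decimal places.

Summing Y*_{l m}(θ₁,φ₁)·Y_{l m}(θ₂,φ₂) over m ∈ [−5, 5]; prefactor 4π/(2·5+1) = 1.142397:
  [-5]  conj(Y_{5,-5})(Ω₁) = 0.00033 - 0.00009j ; Y_{5,-5}(Ω₂) = -0.14678 + 0.00370j ; Δ = -0.00005 + 0.00001j
  [-4]  conj(Y_{5,-4})(Ω₁) = -0.00435 + 0.00091j ; Y_{5,-4}(Ω₂) = 0.10287 - 0.33979j ; Δ = -0.00014 + 0.00157j
  [-3]  conj(Y_{5,-3})(Ω₁) = 0.03379 - 0.00526j ; Y_{5,-3}(Ω₂) = 0.32911 + 0.23159j ; Δ = 0.01234 + 0.00609j
  [-2]  conj(Y_{5,-2})(Ω₁) = -0.16753 + 0.01731j ; Y_{5,-2}(Ω₂) = -0.05574 + 0.04136j ; Δ = 0.00862 - 0.00789j
  [-1]  conj(Y_{5,-1})(Ω₁) = 0.49137 - 0.02532j ; Y_{5,-1}(Ω₂) = 0.10433 + 0.31567j ; Δ = 0.05926 + 0.15247j
  [+0]  conj(Y_{5,0})(Ω₁) = -0.57626 + 0.00000j ; Y_{5,0}(Ω₂) = -0.15988 + 0.00000j ; Δ = 0.09213 + 0.00000j
  [+1]  conj(Y_{5,1})(Ω₁) = -0.49137 - 0.02532j ; Y_{5,1}(Ω₂) = -0.10433 + 0.31567j ; Δ = 0.05926 - 0.15247j
  [+2]  conj(Y_{5,2})(Ω₁) = -0.16753 - 0.01731j ; Y_{5,2}(Ω₂) = -0.05574 - 0.04136j ; Δ = 0.00862 + 0.00789j
  [+3]  conj(Y_{5,3})(Ω₁) = -0.03379 - 0.00526j ; Y_{5,3}(Ω₂) = -0.32911 + 0.23159j ; Δ = 0.01234 - 0.00609j
  [+4]  conj(Y_{5,4})(Ω₁) = -0.00435 - 0.00091j ; Y_{5,4}(Ω₂) = 0.10287 + 0.33979j ; Δ = -0.00014 - 0.00157j
  [+5]  conj(Y_{5,5})(Ω₁) = -0.00033 - 0.00009j ; Y_{5,5}(Ω₂) = 0.14678 + 0.00370j ; Δ = -0.00005 - 0.00001j
Total Σ_m = 0.25219 - 0.00000j. Multiply by 1.142397: 0.28810 - 0.00000j. P_5(cos γ) = 0.288103

0.288103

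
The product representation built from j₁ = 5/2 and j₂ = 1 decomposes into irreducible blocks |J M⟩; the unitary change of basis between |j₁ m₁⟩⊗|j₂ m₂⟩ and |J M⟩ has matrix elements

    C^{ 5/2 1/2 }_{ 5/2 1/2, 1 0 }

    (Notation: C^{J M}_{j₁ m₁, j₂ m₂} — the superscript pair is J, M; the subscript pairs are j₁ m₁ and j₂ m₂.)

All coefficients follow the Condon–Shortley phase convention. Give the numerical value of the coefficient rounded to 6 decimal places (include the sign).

j₁+j₂−J=1  J+j₁−j₂=4  J−j₁+j₂=1  j₁+j₂+J+1=7
(j₁±m₁, j₂±m₂, J±M) = (3,2,1,1,3,2)
P² = 144/35
sum k=0..1:
  [0] +1/4 = 1/4
  [1] −1/6 = -1/6
S = 1/12
C² = P²·S² = 1/35 ; C = +0.169031

+0.169031  (= +√(1/35))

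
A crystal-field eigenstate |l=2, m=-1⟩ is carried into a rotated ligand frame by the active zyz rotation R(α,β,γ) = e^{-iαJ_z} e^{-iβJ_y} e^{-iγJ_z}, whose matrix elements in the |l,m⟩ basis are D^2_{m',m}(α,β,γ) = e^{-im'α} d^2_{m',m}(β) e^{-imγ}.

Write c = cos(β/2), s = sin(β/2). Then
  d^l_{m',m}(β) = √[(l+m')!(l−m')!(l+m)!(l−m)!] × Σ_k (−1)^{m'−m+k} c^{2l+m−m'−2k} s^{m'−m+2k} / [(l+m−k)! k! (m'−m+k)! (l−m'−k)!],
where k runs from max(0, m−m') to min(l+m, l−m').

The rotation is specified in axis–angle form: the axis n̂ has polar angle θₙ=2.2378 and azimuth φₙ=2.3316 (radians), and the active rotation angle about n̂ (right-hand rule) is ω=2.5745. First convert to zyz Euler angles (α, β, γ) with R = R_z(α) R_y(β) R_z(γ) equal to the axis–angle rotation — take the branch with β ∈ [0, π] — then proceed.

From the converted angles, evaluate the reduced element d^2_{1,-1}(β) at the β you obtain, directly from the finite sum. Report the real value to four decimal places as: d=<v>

Axis–angle → zyz. n̂ = (sinθₙcosφₙ, sinθₙsinφₙ, cosθₙ) = (-0.541728, +0.569053, -0.618635), ω = 2.5745.
R = I cosω + sinω [n̂]ₓ + (1−cosω) n̂n̂ᵀ gives
  R = [-0.302465, -0.235970, +0.923490; -0.900609, -0.246512, -0.357960; +0.312119, -0.939973, -0.137956]
β = atan2(√(R₁₃²+R₂₃²), R₃₃) = 1.709193; α = atan2(R₂₃, R₁₃) mod 2π = 5.913400; γ = atan2(R₃₂, −R₃₁) mod 2π = 4.391793
d^2_{1,-1}(β=1.7092) via the finite sum:
Half-angle: c=0.656523, s=0.754306. N=√(6·1·1·6)=6.000000
Admissible k: 0..1 (factorial args all ≥0)
  k=0: (−1)^2·6.0000/(2)·0.6565^2·0.7543^2 = +0.735726
  k=1: (−1)^3·6.0000/(6)·0.6565^0·0.7543^4 = -0.323736
d^2_{1,-1}(1.7092) = +0.735726 -0.323736 = +0.411990

d=0.4120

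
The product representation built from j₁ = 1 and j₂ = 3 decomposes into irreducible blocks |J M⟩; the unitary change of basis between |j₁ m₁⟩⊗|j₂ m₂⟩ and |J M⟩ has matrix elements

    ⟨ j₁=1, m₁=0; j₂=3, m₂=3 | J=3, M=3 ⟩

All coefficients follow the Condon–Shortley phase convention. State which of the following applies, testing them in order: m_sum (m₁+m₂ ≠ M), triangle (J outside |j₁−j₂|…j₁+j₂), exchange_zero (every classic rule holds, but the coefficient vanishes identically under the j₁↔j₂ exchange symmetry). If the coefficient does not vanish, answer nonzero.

nonzero

m-sum: m₁+m₂ = 0+3 = 3, M = 3  ✓
triangle: |j₁−j₂| = 2 ≤ J = 3 ≤ j₁+j₂ = 4  ✓
exchange: j₁≠j₂ or m₁≠m₂ — the exchange symmetry imposes no constraint here
value check: CG = −√(3/4) = -0.866025 ≠ 0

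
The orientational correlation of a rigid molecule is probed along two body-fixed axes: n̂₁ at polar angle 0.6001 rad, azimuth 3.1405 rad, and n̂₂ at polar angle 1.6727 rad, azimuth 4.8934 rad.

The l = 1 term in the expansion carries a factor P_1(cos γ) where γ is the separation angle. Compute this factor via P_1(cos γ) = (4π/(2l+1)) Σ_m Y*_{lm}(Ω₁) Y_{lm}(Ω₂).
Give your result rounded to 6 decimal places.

-0.185694

Summing Y*_{l m}(θ₁,φ₁)·Y_{l m}(θ₂,φ₂) over m ∈ [−1, 1]; prefactor 4π/(2·1+1) = 4.188790:
  m=-1: (-0.195109, 0.000213) × (0.061875, 0.338086) = (-0.012144, -0.065951)  (running Σ = (-0.012144, -0.065951))
  m=0: (0.403233, -0.000000) × (-0.049704, 0.000000) = (-0.020042, 0.000000)  (running Σ = (-0.032187, -0.065951))
  m=1: (0.195109, 0.000213) × (-0.061875, 0.338086) = (-0.012144, 0.065951)  (running Σ = (-0.044331, 0.000000))
Accumulated sum (-0.044331, 0.000000); after 4π/(2l+1) scaling, (-0.185694, 0.000000) ⇒ P_1 = -0.185694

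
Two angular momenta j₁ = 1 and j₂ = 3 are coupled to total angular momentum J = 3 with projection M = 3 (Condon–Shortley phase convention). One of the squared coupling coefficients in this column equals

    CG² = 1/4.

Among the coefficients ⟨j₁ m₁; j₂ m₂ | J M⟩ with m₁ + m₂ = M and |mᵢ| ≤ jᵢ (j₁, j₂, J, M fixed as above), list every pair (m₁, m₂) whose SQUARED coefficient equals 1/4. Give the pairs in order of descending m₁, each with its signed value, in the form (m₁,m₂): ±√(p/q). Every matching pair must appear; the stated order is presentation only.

(1,2): +√(1/4)

Admissible pairs with m₁+m₂ = M = 3: (0,3), (1,2)
  (m₁,m₂)=(1,2): CG² = 1/4, CG = +√(1/4)   ← matches the target
  (m₁,m₂)=(0,3): CG² = 3/4, CG = −√(3/4)
Pairs with CG² = 1/4: (1,2): +√(1/4)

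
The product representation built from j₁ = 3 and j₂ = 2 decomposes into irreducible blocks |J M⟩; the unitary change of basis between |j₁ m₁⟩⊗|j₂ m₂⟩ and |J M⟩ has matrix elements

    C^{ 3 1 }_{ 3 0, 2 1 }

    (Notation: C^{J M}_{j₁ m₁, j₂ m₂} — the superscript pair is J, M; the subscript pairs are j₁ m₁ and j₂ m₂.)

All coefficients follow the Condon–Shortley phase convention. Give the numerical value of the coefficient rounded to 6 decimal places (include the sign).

triangle: 2!*4!*2!/9! = 96/362880
(j±m)!: 3!*3!*3!*1!*4!*2! = 10368
prefactor² = (2J+1)*Δ*N² = 96/5
  k=1: −1/(1!*1!*2!*2!*2!*0!) = -1/8
  k=2: +1/(2!*0!*1!*1!*3!*1!) = 1/12
Σ = -1/24  ⇒  CG² = 96/5*(-1/24)² = 1/30
CG = −√(1/30) = -0.182574

-0.182574  (= −√(1/30))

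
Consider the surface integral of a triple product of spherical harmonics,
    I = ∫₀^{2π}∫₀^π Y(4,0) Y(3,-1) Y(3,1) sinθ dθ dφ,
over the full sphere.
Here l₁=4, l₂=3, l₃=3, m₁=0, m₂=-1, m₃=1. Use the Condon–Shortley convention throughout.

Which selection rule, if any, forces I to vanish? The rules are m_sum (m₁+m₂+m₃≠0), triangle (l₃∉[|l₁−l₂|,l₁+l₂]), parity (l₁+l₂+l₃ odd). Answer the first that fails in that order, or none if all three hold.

none

azimuthal sum: 0 − 1 + 1 = 0  ✓
1 ≤ 3 ≤ 7 (triangle on l)  ✓
L = 4 + 3 + 3 = 10 (even)  ✓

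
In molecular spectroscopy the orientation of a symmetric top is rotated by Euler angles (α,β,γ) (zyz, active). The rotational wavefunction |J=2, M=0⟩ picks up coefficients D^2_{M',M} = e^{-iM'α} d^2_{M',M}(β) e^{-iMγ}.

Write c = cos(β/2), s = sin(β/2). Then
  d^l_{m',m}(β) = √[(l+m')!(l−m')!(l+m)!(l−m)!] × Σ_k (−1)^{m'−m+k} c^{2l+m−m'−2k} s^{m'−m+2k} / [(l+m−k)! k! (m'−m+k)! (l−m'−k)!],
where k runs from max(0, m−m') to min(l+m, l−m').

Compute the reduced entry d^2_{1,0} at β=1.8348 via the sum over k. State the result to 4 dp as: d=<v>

d^2_{1,0}(β=1.8348) via the finite sum:
c=cos(1.834800/2)=0.607887, s=sin(1.834800/2)=0.794024; N=√[6·1·2·2]=4.898979
k∈{0,1} keeps every argument non-negative
  k=0: (−1)^1·4.8990/(2)·0.6079^3·0.7940^1 = -0.436895
  k=1: (−1)^2·4.8990/(2)·0.6079^1·0.7940^3 = +0.745416
d^2_{1,0}(1.8348) = -0.436895 +0.745416 = +0.308521

d=0.3085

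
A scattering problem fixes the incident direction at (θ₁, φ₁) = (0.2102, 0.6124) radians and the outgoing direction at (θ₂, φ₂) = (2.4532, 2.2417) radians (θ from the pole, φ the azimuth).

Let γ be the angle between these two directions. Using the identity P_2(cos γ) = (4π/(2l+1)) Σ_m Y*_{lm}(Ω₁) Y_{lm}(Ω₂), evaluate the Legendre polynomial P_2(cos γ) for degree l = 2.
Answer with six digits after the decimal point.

Term-by-term m-sum for l=2 (normalisation 4π/5 = 2.513274):
  [-2]  conj(Y_{2,-2})(Ω₁) = (0.005703, 0.015821) ; Y_{2,-2}(Ω₂) = (-0.035388, 0.151831) ; Δ = (-0.002604, 0.000306)
  [-1]  conj(Y_{2,-1})(Ω₁) = (0.128999, 0.090622) ; Y_{2,-1}(Ω₂) = (0.235639, 0.296877) ; Δ = (0.003494, 0.059651)
  [+0]  conj(Y_{2,0})(Ω₁) = (0.589589, -0.000000) ; Y_{2,0}(Ω₂) = (0.248905, 0.000000) ; Δ = (0.146752, 0.000000)
  [+1]  conj(Y_{2,1})(Ω₁) = (-0.128999, 0.090622) ; Y_{2,1}(Ω₂) = (-0.235639, 0.296877) ; Δ = (0.003494, -0.059651)
  [+2]  conj(Y_{2,2})(Ω₁) = (0.005703, -0.015821) ; Y_{2,2}(Ω₂) = (-0.035388, -0.151831) ; Δ = (-0.002604, -0.000306)
Accumulated sum (0.148532, 0.000000); after 4π/(2l+1) scaling, (0.373301, 0.000000) ⇒ P_2 = 0.373301

0.373301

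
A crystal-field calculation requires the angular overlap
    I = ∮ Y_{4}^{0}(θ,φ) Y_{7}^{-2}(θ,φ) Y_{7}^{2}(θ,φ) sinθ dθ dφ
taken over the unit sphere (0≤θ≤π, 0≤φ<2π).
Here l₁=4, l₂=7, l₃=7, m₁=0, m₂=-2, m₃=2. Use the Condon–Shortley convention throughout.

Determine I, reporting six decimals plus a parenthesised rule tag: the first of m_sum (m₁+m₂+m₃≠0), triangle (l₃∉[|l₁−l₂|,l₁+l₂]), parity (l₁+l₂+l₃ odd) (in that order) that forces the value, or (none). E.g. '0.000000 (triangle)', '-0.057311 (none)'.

Checks pass: Σm=0; 18 even; l₃=7∈[3,11].
(2·4+1)(2·7+1)(2·7+1) = 2025
Δ: 4! 4! 10! / 19! → 1/58198140
sum: t=0:+1/17418240 t=1:−1/622080 t=2:+1/230400 t=3:−1/622080 t=4:+1/17418240 = 1/806400
3j²(4 7 7; 0 0 0) = Δ·Π!·Σ² = 2268/230945  (sign -1)
sum: t=0:+1/8294400 t=1:−1/622080 t=2:+1/483840 t=3:−1/2903040 t=4:+1/209018880 = 251/1045094400
3j²(4 7 7; 0 -2 2) = Δ·Π!·Σ² = 63001/58198140  (sign -1)
combine: 4πI² = 2025·2268/230945·63001/58198140 = 45927729/2133423721
take √, sign +1: I = 0.04138986
No selection rule forces the value: the integral is nonzero (none).

0.041390 (none)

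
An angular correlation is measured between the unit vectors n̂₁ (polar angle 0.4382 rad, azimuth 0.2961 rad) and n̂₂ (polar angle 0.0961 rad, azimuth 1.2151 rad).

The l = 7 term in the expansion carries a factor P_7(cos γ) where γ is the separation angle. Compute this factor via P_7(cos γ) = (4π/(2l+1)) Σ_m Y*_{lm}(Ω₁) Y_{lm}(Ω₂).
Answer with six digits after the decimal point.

Term-by-term m-sum for l=7 (normalisation 4π/15 = 0.837758):
  m=-7: Y*=-0.000596+0.001085i  Y=-0.000000-0.000000i  product +0.000000-0.000000i
  m=-6: Y*=-0.002020+0.009678i  Y=+0.000001-0.000001i  product +0.000000+0.000000i
  m=-5: Y*=+0.004396+0.048549i  Y=+0.000035+0.000007i  product -0.000000+0.000002i
  m=-4: Y*=+0.062175+0.152820i  Y=+0.000090+0.000605i  product -0.000087+0.000051i
  m=-3: Y*=+0.240021+0.295302i  Y=-0.006675+0.003679i  product -0.002689-0.001088i
  m=-2: Y*=+0.443345+0.298259i  Y=-0.050385-0.043429i  product -0.009385-0.034282i
  m=-1: Y*=+0.243455+0.074270i  Y=+0.128251-0.345227i  product +0.056864-0.074522i
  m=+0: Y*=-0.379531-0.000000i  Y=+0.955738+0.000000i  product -0.362732-0.000000i
  m=+1: Y*=-0.243455+0.074270i  Y=-0.128251-0.345227i  product +0.056864+0.074522i
  m=+2: Y*=+0.443345-0.298259i  Y=-0.050385+0.043429i  product -0.009385+0.034282i
  m=+3: Y*=-0.240021+0.295302i  Y=+0.006675+0.003679i  product -0.002689+0.001088i
  m=+4: Y*=+0.062175-0.152820i  Y=+0.000090-0.000605i  product -0.000087-0.000051i
  m=+5: Y*=-0.004396+0.048549i  Y=-0.000035+0.000007i  product -0.000000-0.000002i
  m=+6: Y*=-0.002020-0.009678i  Y=+0.000001+0.000001i  product +0.000000-0.000000i
  m=+7: Y*=+0.000596+0.001085i  Y=+0.000000-0.000000i  product +0.000000+0.000000i
Accumulated sum -0.273326-0.000000i; after 4π/(2l+1) scaling, -0.228981-0.000000i ⇒ P_7 = -0.228981

-0.228981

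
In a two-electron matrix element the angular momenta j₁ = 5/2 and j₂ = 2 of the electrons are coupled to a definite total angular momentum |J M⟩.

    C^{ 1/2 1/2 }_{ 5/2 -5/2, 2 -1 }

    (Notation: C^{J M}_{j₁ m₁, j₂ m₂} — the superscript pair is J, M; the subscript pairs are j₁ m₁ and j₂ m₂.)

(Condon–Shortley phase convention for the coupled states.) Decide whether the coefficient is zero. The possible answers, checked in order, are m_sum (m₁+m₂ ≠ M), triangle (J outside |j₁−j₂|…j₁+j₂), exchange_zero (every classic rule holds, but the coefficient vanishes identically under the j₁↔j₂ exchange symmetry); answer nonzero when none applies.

m-sum: m₁+m₂ = -5/2+(-1) = -7/2, M = 1/2  ✗ ⇒ coefficient is 0

m_sum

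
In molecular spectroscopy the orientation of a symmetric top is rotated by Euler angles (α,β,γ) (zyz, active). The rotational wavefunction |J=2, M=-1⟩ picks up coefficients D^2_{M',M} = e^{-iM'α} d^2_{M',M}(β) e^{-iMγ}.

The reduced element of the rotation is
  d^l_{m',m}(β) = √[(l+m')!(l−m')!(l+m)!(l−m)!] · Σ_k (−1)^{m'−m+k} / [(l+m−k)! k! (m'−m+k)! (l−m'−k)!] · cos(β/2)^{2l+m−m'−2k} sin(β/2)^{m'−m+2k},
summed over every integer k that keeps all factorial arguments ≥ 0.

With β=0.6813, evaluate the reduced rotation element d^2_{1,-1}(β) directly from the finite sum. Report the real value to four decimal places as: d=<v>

d=0.2850

d^2_{1,-1}(β=0.6813) via the finite sum:
Half-angle: c=0.942538, s=0.334100. N=√(6·1·1·6)=6.000000
k: max(0,(-1)−(1))=0 … min(2+(-1),2−(1))=1
  k=0: (−1)^2·6.0000/(2)·0.9425^2·0.3341^2 = +0.297489
  k=1: (−1)^3·6.0000/(6)·0.9425^0·0.3341^4 = -0.012460
d^2_{1,-1}(0.6813) = +0.297489 -0.012460 = +0.285030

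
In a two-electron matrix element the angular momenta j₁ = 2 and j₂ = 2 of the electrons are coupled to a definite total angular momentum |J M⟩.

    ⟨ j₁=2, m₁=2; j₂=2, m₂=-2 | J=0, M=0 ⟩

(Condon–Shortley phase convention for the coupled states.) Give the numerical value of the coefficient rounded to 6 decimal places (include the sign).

+0.447214

triangle: 4!*0!*0!/5! = 24/120
(j±m)!: 4!*0!*0!*4!*0!*0! = 576
prefactor² = (2J+1)*Δ*N² = 576/5
  k=0: +1/(0!*4!*0!*0!*0!*0!) = 1/24
Σ = 1/24  ⇒  CG² = 576/5*(1/24)² = 1/5
CG = +√(1/5) = +0.447214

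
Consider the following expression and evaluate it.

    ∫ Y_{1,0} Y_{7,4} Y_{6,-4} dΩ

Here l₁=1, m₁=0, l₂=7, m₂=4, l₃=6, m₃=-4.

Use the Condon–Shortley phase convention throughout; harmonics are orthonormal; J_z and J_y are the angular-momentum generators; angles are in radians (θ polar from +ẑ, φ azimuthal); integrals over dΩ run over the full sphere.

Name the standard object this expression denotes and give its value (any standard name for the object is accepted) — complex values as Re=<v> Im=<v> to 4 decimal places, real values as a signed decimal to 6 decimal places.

Gaunt coefficient, +0.201000

This is a Gaunt coefficient — the integral of a triple product of spherical harmonics over the sphere.
Checks pass: Σm=0; 14 even; l₃=6∈[6,8].
(2·1+1)(2·7+1)(2·6+1) = 585
Δ: 2! 0! 12! / 15! → 1/1365
sum: t=1:−1/518400 = -1/518400
3j²(1 7 6; 0 0 0) = Δ·Π!·Σ² = 7/195  (sign -1)
sum: t=1:−1/7257600 = -1/7257600
3j²(1 7 6; 0 4 -4) = Δ·Π!·Σ² = 11/455  (sign -1)
combine: 4πI² = 585·7/195·11/455 = 33/65
take √, sign +1: I = 0.20099968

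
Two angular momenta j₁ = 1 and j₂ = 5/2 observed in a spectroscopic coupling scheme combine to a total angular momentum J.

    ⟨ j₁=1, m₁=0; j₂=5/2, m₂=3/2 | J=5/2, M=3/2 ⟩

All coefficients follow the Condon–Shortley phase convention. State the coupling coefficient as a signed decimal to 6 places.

√[6·1!1!4!/7! · 1!1!4!1!4!1!] = √(576/35)
  +(−1)^0/∏(0,1,1,4,0,0)! = 1/24  (running 1/24)
  +(−1)^1/∏(1,0,0,3,1,1)! = -1/6  (running -1/8)
⟨..|..⟩ = √(576/35)·(-1/8) = -0.507093

−√(9/35) ≈ -0.507093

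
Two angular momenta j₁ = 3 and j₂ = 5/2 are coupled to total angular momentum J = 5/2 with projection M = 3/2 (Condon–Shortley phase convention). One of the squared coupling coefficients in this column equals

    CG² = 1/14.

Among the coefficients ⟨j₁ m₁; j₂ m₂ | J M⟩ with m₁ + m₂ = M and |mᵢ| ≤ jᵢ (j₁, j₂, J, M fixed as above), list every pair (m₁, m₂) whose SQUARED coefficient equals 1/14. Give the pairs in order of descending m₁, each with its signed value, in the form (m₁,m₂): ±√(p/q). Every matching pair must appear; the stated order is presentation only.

(2,-1/2): −√(1/14)

Admissible pairs with m₁+m₂ = M = 3/2: (-1,5/2), (0,3/2), (1,1/2), (2,-1/2), (3,-3/2)
  (m₁,m₂)=(3,-3/2): CG² = 8/21, CG = +√(8/21)
  (m₁,m₂)=(2,-1/2): CG² = 1/14, CG = −√(1/14)   ← matches the target
  (m₁,m₂)=(1,1/2): CG² = 1/35, CG = −√(1/35)
  (m₁,m₂)=(0,3/2): CG² = 7/30, CG = +√(7/30)
  (m₁,m₂)=(-1,5/2): CG² = 2/7, CG = −√(2/7)
Pairs with CG² = 1/14: (2,-1/2): −√(1/14)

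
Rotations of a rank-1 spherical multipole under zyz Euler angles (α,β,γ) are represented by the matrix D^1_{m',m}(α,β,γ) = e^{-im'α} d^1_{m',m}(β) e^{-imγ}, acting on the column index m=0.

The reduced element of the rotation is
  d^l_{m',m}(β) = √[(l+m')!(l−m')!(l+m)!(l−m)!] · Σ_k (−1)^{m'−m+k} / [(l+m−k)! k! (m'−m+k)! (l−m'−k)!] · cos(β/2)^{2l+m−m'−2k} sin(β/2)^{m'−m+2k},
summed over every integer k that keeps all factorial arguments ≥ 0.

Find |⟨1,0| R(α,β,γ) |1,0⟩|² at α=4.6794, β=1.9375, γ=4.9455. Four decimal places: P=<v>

D^1_{0,0}(4.6794,1.9375,4.9455) = e^{-i·0·4.6794}·d^1_{0,0}(1.9375)·e^{-i·0·4.9455}. Compute d first:
With c≡cos(β/2)=0.566330 and s≡sin(β/2)=0.824178, N=[1·1·1·1]^{1/2}=1.000000
The bounds max(0,m−m')=0 and min(l+m,l−m')=1 give 2 terms
  k=0: (−1)^0·1.0000/(1)·0.5663^2·0.8242^0 = +0.320730
  k=1: (−1)^1·1.0000/(1)·0.5663^0·0.8242^2 = -0.679270
d^1_{0,0}(1.9375) = +0.320730 -0.679270 = -0.358540
|D^1_{0,0}|² = |d^1_{0,0}(β)|² = (-0.358540)² = 0.128551 (the z-rotation phases have unit modulus)

P=0.1286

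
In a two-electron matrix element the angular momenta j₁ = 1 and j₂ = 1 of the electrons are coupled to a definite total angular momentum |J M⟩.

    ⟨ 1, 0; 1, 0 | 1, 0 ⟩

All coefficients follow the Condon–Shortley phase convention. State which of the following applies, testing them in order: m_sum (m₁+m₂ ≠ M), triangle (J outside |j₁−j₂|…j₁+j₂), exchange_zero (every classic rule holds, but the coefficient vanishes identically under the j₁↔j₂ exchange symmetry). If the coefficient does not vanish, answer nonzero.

exchange_zero

m-sum: m₁+m₂ = 0+0 = 0, M = 0  ✓
triangle: |j₁−j₂| = 0 ≤ J = 1 ≤ j₁+j₂ = 2  ✓
exchange: j₁=j₂ and m₁=m₂, and (−1)^(j₁+j₂−J) = (−1)^1 = −1 forces ⟨j₁m₁;j₂m₂|JM⟩ = −⟨j₂m₂;j₁m₁|JM⟩ = −⟨j₁m₁;j₂m₂|JM⟩ ⇒ the coefficient vanishes identically
Racah sum check: Σ_k collapses to 0 ⇒ CG = 0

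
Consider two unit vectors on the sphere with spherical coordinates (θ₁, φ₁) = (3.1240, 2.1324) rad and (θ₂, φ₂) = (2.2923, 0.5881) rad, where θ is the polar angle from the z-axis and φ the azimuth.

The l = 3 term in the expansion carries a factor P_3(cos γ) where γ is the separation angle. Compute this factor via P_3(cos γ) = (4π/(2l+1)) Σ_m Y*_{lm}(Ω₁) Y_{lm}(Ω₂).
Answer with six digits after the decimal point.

Term-by-term m-sum for l=3 (normalisation 4π/7 = 1.795196):
  m=-3: Y*=(0.000002, 0.000000)  Y=(-0.033958, -0.173294)  product (-0.000000, -0.000000)
  m=-2: Y*=(0.000137, 0.000285)  Y=(-0.146290, 0.351289)  product (-0.000120, 0.000006)
  m=-1: Y*=(-0.012106, 0.019241)  Y=(0.238503, -0.159036)  product (0.000173, 0.006514)
  m=+0: Y*=(-0.745660, -0.000000)  Y=(0.201776, 0.000000)  product (-0.150456, -0.000000)
  m=+1: Y*=(0.012106, 0.019241)  Y=(-0.238503, -0.159036)  product (0.000173, -0.006514)
  m=+2: Y*=(0.000137, -0.000285)  Y=(-0.146290, -0.351289)  product (-0.000120, -0.000006)
  m=+3: Y*=(-0.000002, 0.000000)  Y=(0.033958, -0.173294)  product (-0.000000, 0.000000)
Total Σ_m = (-0.150352, 0.000000). Multiply by 1.795196: (-0.269910, 0.000000). P_3(cos γ) = -0.269910

-0.269910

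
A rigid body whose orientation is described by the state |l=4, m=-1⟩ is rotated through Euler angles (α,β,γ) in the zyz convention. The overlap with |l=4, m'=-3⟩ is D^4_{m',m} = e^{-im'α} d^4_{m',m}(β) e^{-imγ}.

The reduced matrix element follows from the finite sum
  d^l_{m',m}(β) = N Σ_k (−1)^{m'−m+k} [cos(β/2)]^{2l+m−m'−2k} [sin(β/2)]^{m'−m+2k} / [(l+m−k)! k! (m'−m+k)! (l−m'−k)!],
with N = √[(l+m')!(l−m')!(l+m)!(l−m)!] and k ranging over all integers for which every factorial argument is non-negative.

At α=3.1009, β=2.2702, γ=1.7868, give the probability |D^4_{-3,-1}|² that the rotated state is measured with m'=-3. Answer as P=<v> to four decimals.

Split into d^4_{-3,-1}(β=2.2702) × two z-phases.
With c≡cos(β/2)=0.422042 and s≡sin(β/2)=0.906576, N=[1·5040·6·120]^{1/2}=1904.940944
k∈{2,3} keeps every argument non-negative
  k=2: (−1)^0·1904.9409/(240)·0.4220^6·0.9066^2 = +0.036865
  k=3: (−1)^1·1904.9409/(144)·0.4220^4·0.9066^4 = -0.283503
d^4_{-3,-1}(2.2702) = +0.036865 -0.283503 = -0.246639
|D^4_{-3,-1}|² = |d^4_{-3,-1}(β)|² = (-0.246639)² = 0.060831 (the z-rotation phases have unit modulus)

P=0.0608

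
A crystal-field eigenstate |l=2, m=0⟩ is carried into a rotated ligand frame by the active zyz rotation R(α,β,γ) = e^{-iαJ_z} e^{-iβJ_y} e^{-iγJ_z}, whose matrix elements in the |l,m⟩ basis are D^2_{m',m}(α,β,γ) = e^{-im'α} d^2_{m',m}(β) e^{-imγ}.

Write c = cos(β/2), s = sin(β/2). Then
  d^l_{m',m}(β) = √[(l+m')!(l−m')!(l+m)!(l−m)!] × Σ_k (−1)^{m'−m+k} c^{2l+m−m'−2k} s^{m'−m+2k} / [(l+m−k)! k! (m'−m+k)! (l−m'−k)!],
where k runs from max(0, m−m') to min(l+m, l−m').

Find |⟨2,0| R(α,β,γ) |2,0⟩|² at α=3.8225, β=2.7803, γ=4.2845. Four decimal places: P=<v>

First d^2_{0,0}(β=2.7803), then the phase factors e^{-i(0)α} and e^{-i(0)γ}:
c=cos(2.780300/2)=0.179665, s=sin(2.780300/2)=0.983728; N=√[2·2·2·2]=4.000000
k: max(0,(0)−(0))=0 … min(2+(0),2−(0))=2
  k=0: (−1)^0·4.0000/(4)·0.1797^4·0.9837^0 = +0.001042
  k=1: (−1)^1·4.0000/(1)·0.1797^2·0.9837^2 = -0.124951
  k=2: (−1)^2·4.0000/(4)·0.1797^0·0.9837^4 = +0.936483
d^2_{0,0}(2.7803) = +0.001042 -0.124951 +0.936483 = +0.812574
|D^2_{0,0}|² = |d^2_{0,0}(β)|² = (+0.812574)² = 0.660276 (the z-rotation phases have unit modulus)

P=0.6603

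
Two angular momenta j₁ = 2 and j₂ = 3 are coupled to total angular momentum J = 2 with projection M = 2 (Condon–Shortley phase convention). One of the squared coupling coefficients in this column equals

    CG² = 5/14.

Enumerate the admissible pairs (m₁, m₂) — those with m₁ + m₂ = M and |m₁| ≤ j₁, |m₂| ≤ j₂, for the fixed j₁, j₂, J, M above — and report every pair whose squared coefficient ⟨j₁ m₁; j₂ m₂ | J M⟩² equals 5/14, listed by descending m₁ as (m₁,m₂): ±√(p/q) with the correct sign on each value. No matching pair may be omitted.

(0,2): +√(5/14); (-1,3): −√(5/14)

Admissible pairs with m₁+m₂ = M = 2: (-1,3), (0,2), (1,1), (2,0)
  (m₁,m₂)=(2,0): CG² = 1/14, CG = +√(1/14)
  (m₁,m₂)=(1,1): CG² = 3/14, CG = −√(3/14)
  (m₁,m₂)=(0,2): CG² = 5/14, CG = +√(5/14)   ← matches the target
  (m₁,m₂)=(-1,3): CG² = 5/14, CG = −√(5/14)   ← matches the target
Pairs with CG² = 5/14: (0,2): +√(5/14); (-1,3): −√(5/14)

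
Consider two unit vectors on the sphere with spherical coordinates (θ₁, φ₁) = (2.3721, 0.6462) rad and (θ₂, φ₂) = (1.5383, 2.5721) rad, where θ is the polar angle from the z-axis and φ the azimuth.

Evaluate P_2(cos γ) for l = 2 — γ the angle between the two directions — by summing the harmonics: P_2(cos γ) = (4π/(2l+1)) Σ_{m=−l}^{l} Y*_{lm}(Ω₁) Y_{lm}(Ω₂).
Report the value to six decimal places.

-0.394567

Term-by-term m-sum for l=2 (normalisation 4π/5 = 2.513274):
  m=-2: (0.05139 + 0.17979j) × (0.16149 + 0.35045j) = -0.05471 + 0.04704j  (running Σ = -0.05471 + 0.04704j)
  m=-1: (-0.30824 - 0.23248j) × (-0.02113 - 0.01353j) = 0.00337 + 0.00908j  (running Σ = -0.05134 + 0.05613j)
  m=0: (0.17274 + 0.00000j) × (-0.31439 + 0.00000j) = -0.05431 + 0.00000j  (running Σ = -0.10565 + 0.05613j)
  m=1: (0.30824 - 0.23248j) × (0.02113 - 0.01353j) = 0.00337 - 0.00908j  (running Σ = -0.10228 + 0.04704j)
  m=2: (0.05139 - 0.17979j) × (0.16149 - 0.35045j) = -0.05471 - 0.04704j  (running Σ = -0.15699 + 0.00000j)
Σ over m = -0.15699 + 0.00000j; ×(4π/5) → -0.39457 + 0.00000j. Real part: -0.394567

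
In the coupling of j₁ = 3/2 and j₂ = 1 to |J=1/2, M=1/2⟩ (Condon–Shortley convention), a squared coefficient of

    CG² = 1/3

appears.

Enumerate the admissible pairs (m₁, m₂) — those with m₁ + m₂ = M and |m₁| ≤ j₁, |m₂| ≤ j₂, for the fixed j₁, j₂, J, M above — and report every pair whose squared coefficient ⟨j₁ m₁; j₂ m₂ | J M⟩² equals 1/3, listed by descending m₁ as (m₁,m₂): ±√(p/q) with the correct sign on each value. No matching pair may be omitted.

(1/2,0): −√(1/3)

Admissible pairs with m₁+m₂ = M = 1/2: (-1/2,1), (1/2,0), (3/2,-1)
  (m₁,m₂)=(3/2,-1): CG² = 1/2, CG = +√(1/2)
  (m₁,m₂)=(1/2,0): CG² = 1/3, CG = −√(1/3)   ← matches the target
  (m₁,m₂)=(-1/2,1): CG² = 1/6, CG = +√(1/6)
Pairs with CG² = 1/3: (1/2,0): −√(1/3)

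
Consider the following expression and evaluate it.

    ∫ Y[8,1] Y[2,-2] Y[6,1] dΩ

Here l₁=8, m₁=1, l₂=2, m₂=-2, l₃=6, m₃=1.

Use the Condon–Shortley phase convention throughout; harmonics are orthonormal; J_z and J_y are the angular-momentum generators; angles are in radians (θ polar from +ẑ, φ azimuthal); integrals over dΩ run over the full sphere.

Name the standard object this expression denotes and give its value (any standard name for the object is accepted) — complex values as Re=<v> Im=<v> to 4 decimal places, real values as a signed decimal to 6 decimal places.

Gaunt coefficient, -0.095258

This is a Gaunt coefficient — the integral of a triple product of spherical harmonics over the sphere.
Checks pass: Σm=0; 16 even; l₃=6∈[6,10].
(2·8+1)(2·2+1)(2·6+1) = 1105
Δ: 4! 12! 0! / 17! → 1/30940
sum: t=2:+1/2073600 = 1/2073600
3j²(8 2 6; 0 0 0) = Δ·Π!·Σ² = 28/1105  (sign +1)
sum: t=0:+1/14515200 = 1/14515200
3j²(8 2 6; 1 -2 1) = Δ·Π!·Σ² = 9/2210  (sign -1)
combine: 4πI² = 1105·28/1105·9/2210 = 126/1105
take √, sign -1: I = -0.09525750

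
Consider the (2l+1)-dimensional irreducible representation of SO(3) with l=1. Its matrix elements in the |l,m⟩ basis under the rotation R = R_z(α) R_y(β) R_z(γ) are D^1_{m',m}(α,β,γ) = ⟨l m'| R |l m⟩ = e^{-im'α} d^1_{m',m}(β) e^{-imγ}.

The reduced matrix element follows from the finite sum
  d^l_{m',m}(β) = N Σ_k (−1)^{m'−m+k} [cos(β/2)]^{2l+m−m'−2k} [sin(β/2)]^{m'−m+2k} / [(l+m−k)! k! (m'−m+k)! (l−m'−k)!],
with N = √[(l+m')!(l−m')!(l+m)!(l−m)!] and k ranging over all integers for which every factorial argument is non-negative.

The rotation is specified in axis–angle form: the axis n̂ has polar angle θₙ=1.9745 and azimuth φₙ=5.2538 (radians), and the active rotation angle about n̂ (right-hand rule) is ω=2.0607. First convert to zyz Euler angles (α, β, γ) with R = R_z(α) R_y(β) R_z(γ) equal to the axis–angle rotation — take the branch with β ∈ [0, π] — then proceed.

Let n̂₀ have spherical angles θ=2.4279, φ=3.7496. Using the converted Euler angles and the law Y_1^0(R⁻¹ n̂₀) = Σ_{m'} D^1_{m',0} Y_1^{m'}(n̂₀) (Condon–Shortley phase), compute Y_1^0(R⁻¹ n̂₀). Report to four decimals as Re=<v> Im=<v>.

Axis–angle → zyz. n̂ = (sinθₙcosφₙ, sinθₙsinφₙ, cosθₙ) = (+0.473918, -0.788092, -0.392827), ω = 2.0607.
R = I cosω + sinω [n̂]ₓ + (1−cosω) n̂n̂ᵀ gives
  R = [-0.140260, -0.202612, -0.969162; -0.895856, +0.442795, +0.037080; +0.421627, +0.873431, -0.243617]
β = atan2(√(R₁₃²+R₂₃²), R₃₃) = 1.816890; α = atan2(R₂₃, R₁₃) mod 2π = 3.103351; γ = atan2(R₃₂, −R₃₁) mod 2π = 2.020529
Need the full column D^1_{m',0} for m'=−1..1 at α=3.1034, β=1.8169, γ=2.0205.
cos(β/2)=0.614973, sin(β/2)=0.788548
d^1_{-1,0}: single k=1 term ⇒ +0.685803;  D = -0.685301+0.026220i
d^1_{0,0}: k∈[0..1] ⇒ +0.378191 -0.621809 = -0.243617;  D = -0.243617+0.000000i
d^1_{1,0}: single k=0 term ⇒ -0.685803;  D = +0.685301+0.026220i
Y_1^{m'}(θ=2.4279,φ=3.7496) and Σ D·Y over m':
  (-0.6853+0.0262i)·(-0.1856+0.1292i)  (-0.2436+0.0000i)·(-0.3694+0.0000i)  (+0.6853+0.0262i)·(+0.1856+0.1292i)
Y_1^0(R⁻¹ n̂) = +0.337643+0.000000i

Re=0.3376 Im=0.0000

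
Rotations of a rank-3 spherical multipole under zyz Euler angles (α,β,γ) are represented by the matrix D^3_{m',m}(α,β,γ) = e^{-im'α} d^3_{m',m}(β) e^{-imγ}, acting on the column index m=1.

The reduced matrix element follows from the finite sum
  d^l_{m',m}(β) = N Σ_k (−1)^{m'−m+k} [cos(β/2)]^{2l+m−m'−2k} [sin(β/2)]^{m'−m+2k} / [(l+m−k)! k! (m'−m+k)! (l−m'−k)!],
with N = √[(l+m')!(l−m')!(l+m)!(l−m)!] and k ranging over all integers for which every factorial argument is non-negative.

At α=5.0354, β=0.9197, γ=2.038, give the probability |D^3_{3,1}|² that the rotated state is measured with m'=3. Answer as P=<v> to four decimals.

P=0.2420

Split into d^3_{3,1}(β=0.9197) × two z-phases.
Half-angle: c=0.896119, s=0.443814. N=√(720·1·24·2)=185.903201
Admissible k: 0..0 (factorial args all ≥0)
  k=0: (−1)^2·185.9032/(48)·0.8961^4·0.4438^2 = +0.491937
d^3_{3,1}(0.9197) = +0.491937
|D^3_{3,1}|² = |d^3_{3,1}(β)|² = (+0.491937)² = 0.242002 (the z-rotation phases have unit modulus)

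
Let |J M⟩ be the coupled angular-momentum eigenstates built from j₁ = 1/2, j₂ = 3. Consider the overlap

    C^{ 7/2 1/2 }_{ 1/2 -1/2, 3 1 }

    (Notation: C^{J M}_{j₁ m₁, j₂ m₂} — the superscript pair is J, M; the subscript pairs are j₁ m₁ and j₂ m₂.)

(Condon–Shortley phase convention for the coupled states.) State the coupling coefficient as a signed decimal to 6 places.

+0.654654  (= +√(3/7))

triangle: 0!·1!·6!/8! = 720/40320
(j±m)!: 0!·1!·4!·2!·4!·3! = 6912
prefactor² = (2J+1)·Δ·N² = 6912/7
  k=0: +1/(0!·0!·1!·4!·0!·2!) = 1/48
Σ = 1/48  ⇒  CG² = 6912/7·(1/48)² = 3/7
CG = +√(3/7) = +0.654654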